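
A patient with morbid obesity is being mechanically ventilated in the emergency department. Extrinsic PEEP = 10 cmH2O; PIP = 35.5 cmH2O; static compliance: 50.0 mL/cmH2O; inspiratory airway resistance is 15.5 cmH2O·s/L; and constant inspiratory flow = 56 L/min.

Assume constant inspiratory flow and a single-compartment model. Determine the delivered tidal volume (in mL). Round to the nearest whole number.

Flow: 56 L/min ÷ 60 = 0.9333 L/s.
Equation of motion (constant flow): PIP = Vt/C + R·V̇ + PEEP.
Vt/C = PIP − R·V̇ − PEEP = 35.5 − 14.466 − 10 = 11.034 cmH2O.
Vt = C × 11.034 = 50.0 × 11.034 = 551.7 mL.

552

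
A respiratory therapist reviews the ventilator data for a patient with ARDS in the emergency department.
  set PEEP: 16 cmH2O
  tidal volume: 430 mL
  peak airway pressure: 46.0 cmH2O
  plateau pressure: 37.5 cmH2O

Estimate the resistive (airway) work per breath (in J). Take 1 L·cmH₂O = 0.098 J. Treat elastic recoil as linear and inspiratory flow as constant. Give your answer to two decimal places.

0.36

With constant inspiratory flow the resistive pressure is constant at PIP − Pplat = 46.0 − 37.5 = 8.5 cmH2O, so resistive work = 8.5 × 0.430 = 3.655 L·cmH2O.
× 0.098 J/(L·cmH2O) → 0.3582 J.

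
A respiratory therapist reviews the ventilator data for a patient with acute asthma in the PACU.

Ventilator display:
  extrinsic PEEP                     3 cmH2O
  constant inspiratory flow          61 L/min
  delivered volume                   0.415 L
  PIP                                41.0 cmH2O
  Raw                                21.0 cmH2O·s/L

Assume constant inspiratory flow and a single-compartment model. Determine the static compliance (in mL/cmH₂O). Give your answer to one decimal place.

24.9

Flow: 61 L/min ÷ 60 = 1.0167 L/s.
Equation of motion (constant flow): PIP = Vt/C + R·V̇ + PEEP.
Vt/C = PIP − R·V̇ − PEEP = 41.0 − 21.0×1.0167 − 3 = 41.0 − 21.351 − 3 = 16.649 cmH2O.
C = Vt / 16.649 = 415 / 16.649 = 24.926 mL/cmH2O.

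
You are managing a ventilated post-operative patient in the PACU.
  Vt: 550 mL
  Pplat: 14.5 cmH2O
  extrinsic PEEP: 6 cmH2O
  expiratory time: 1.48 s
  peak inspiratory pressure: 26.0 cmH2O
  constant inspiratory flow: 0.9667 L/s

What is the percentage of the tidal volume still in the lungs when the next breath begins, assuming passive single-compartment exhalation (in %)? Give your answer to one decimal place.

R = (PIP − Pplat)/V̇ = (26.0 − 14.5) / 0.9667 = 11.5/0.9667 = 11.896 cmH2O·s/L.
C = Vt/(Pplat − PEEP) = 550.0 / (14.5 − 6) = 550.0/8.5 = 64.706 mL/cmH2O.
τ = R × C = 11.896 × 0.06471 L/cmH2O = 0.7698 s.
Fraction remaining at end-expiration = e^(−Te/τ) = e^(−1.48/0.7698) = 0.1462 → 14.62%.

14.6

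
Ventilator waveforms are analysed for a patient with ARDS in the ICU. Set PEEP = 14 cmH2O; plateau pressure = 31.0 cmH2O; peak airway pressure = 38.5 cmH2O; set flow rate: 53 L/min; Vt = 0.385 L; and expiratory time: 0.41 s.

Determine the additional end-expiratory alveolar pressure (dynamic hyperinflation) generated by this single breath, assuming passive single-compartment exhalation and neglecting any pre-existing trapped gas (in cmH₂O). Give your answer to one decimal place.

Flow: 53 L/min ÷ 60 = 0.8833 L/s.
R = (PIP − Pplat)/V̇ = (38.5 − 31.0) / 0.8833 = 7.5/0.8833 = 8.491 cmH2O·s/L.
C = Vt/(Pplat − PEEP) = 385.0 / (31.0 − 14) = 385.0/17.0 = 22.647 mL/cmH2O.
τ = R × C = 8.491 × 0.02265 L/cmH2O = 0.1923 s.
Fraction remaining = e^(−Te/τ) = e^(−0.41/0.1923) = 0.1186; trapped volume = 385.0 × 0.1186 = 45.661 mL.
Additional alveolar pressure from trapping ≈ V_trapped / C = 45.661 / 22.647 = 2.016 cmH2O.

2.0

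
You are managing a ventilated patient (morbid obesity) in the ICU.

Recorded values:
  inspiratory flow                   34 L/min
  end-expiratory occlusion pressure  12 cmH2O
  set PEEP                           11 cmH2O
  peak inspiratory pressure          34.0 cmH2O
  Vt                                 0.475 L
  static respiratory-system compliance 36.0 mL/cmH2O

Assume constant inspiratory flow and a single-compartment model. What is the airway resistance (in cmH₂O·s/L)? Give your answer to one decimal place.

15.5

Flow: 34 L/min ÷ 60 = 0.5667 L/s.
Total PEEP = 12 cmH2O (set 11 + intrinsic 1); this is the baseline alveolar pressure.
Equation of motion (constant flow): PIP = Vt/C + R·V̇ + PEEP.
R·V̇ = PIP − Vt/C − PEEP = 34.0 − 475/36.0 − 12 = 34.0 − 13.194 − 12 = 8.806 cmH2O.
R = 8.806 / 0.5667 = 15.539 cmH2O·s/L.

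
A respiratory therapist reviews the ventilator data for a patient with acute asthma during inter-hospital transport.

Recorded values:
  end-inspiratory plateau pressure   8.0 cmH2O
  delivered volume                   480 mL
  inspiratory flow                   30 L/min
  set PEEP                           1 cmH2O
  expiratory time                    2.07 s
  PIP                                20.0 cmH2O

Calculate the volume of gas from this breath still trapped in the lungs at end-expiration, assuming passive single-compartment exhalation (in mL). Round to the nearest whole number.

Flow: 30 L/min ÷ 60 = 0.5 L/s.
R = (PIP − Pplat)/V̇ = (20.0 − 8.0) / 0.5 = 12.0/0.5 = 24.0 cmH2O·s/L.
C = Vt/(Pplat − PEEP) = 480.0 / (8.0 − 1) = 480.0/7.0 = 68.571 mL/cmH2O.
τ = R × C = 24.0 × 0.06857 L/cmH2O = 1.646 s.
Fraction remaining = e^(−Te/τ) = e^(−2.07/1.646) = 0.2843.
Trapped volume = 480.0 × 0.2843 = 136.46 mL.

136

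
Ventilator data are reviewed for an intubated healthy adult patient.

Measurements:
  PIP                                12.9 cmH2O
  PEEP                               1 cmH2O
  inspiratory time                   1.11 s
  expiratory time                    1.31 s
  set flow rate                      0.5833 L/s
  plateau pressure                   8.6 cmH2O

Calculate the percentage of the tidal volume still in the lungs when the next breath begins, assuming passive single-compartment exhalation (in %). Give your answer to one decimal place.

12.4

Vt = flow × Ti = 0.5833 L/s × 1.11 s × 1000 mL/L = 647.46 mL.
R = (PIP − Pplat)/V̇ = (12.9 − 8.6) / 0.5833 = 4.3/0.5833 = 7.372 cmH2O·s/L.
C = Vt/(Pplat − PEEP) = 647.46 / (8.6 − 1) = 647.46/7.6 = 85.192 mL/cmH2O.
τ = R × C = 7.372 × 0.08519 L/cmH2O = 0.628 s.
Fraction remaining at end-expiration = e^(−Te/τ) = e^(−1.31/0.628) = 0.1242 → 12.42%.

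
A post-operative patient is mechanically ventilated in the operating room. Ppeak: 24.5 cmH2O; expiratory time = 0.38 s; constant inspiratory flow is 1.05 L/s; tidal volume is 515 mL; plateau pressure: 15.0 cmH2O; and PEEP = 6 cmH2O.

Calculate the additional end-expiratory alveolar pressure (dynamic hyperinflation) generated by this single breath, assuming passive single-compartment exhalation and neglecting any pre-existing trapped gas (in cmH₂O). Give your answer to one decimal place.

4.3

R = (PIP − Pplat)/V̇ = (24.5 − 15.0) / 1.05 = 9.5/1.05 = 9.048 cmH2O·s/L.
C = Vt/(Pplat − PEEP) = 515.0 / (15.0 − 6) = 515.0/9.0 = 57.222 mL/cmH2O.
τ = R × C = 9.048 × 0.05722 L/cmH2O = 0.5177 s.
Fraction remaining = e^(−Te/τ) = e^(−0.38/0.5177) = 0.48; trapped volume = 515.0 × 0.48 = 247.2 mL.
Additional alveolar pressure from trapping ≈ V_trapped / C = 247.2 / 57.222 = 4.32 cmH2O.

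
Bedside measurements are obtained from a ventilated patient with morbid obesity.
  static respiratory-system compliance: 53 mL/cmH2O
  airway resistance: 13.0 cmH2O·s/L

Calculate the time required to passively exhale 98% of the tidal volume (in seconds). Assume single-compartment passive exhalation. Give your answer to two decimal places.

τ = R × C = 13.0 × 53 mL/cmH2O = 13.0 × 0.053 L/cmH2O = 0.689 s.
Exhaled fraction f = 1 − e^(−t/τ) → t = −τ·ln(1 − f) = −0.689·ln(0.02) = 2.695 s.

2.70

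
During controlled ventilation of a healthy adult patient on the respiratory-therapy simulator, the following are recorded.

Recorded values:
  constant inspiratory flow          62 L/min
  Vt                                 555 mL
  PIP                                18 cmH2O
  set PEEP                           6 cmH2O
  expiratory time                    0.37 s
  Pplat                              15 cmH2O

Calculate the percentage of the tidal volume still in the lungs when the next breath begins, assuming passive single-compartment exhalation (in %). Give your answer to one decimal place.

Flow: 62 L/min ÷ 60 = 1.0333 L/s.
R = (PIP − Pplat)/V̇ = (18 − 15) / 1.0333 = 3.0/1.0333 = 2.903 cmH2O·s/L.
C = Vt/(Pplat − PEEP) = 555.0 / (15 − 6) = 555.0/9.0 = 61.667 mL/cmH2O.
τ = R × C = 2.903 × 0.06167 L/cmH2O = 0.179 s.
Fraction remaining at end-expiration = e^(−Te/τ) = e^(−0.37/0.179) = 0.1266 → 12.66%.

12.7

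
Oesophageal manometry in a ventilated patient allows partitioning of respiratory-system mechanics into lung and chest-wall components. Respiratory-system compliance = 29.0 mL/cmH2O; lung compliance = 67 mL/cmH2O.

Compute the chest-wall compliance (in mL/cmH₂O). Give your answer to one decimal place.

1/Ccw = 1/Crs − 1/CL.
1/Ccw = 1/29.0 − 1/67 = 0.01956.
Ccw = 51.125 mL/cmH2O.

51.1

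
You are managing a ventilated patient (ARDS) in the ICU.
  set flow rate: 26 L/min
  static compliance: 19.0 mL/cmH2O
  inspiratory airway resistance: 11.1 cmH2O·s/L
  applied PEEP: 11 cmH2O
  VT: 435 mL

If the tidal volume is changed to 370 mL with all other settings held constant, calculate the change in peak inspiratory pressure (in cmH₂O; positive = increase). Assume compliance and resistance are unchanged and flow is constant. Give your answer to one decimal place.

PIP = Vt/C + R·V̇ + PEEP (constant-flow equation of motion).
Only the elastic term changes: ΔPIP = ΔVt / C = (370 − 435) / 19.0 = -3.421 cmH2O.

-3.4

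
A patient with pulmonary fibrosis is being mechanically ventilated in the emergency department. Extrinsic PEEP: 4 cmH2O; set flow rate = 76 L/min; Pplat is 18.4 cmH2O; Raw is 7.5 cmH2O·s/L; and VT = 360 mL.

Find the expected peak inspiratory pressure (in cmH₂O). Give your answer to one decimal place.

Flow: 76 L/min ÷ 60 = 1.2667 L/s.
PIP = Pplat + Raw × flow = 18.4 + 7.5 × 1.2667 = 18.4 + 9.5 = 27.9 cmH2O.

27.9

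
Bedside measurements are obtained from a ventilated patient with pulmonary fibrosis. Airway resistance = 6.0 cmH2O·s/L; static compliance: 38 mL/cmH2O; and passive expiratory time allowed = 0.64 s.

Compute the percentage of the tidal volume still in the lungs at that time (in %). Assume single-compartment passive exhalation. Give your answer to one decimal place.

τ = R × C = 6.0 × 38 mL/cmH2O = 6.0 × 0.038 L/cmH2O = 0.228 s.
Passive exhalation: V(t)/V₀ = e^(−t/τ) = e^(−0.64/0.228) = 0.06038.
Fraction remaining = 0.06038 → 6.038%.

6.0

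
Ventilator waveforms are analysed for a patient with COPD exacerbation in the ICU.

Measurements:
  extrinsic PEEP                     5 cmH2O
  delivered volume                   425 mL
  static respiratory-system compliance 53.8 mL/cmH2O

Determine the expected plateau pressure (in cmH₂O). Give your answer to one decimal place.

12.9

Pplat = PEEP + Vt / Cstat = 5 + 425 / 53.8 = 5 + 7.9 = 12.9 cmH2O.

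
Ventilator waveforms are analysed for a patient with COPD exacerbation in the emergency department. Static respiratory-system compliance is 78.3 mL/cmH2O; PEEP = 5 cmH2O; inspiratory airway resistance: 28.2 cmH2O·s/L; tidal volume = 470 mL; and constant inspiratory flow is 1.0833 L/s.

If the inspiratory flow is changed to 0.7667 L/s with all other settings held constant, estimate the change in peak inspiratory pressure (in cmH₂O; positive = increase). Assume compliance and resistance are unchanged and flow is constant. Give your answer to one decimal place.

-8.9

PIP = Vt/C + R·V̇ + PEEP (constant-flow equation of motion).
Only the resistive term changes: ΔPIP = R × ΔV̇ = 28.2 × (0.7667 − 1.0833) = 28.2 × -0.3166 = -8.928 cmH2O.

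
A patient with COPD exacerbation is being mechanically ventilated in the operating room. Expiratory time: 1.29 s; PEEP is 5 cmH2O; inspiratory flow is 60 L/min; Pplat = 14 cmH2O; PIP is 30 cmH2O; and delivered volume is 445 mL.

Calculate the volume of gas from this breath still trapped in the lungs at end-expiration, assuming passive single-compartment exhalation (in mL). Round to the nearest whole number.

Flow: 60 L/min ÷ 60 = 1 L/s.
R = (PIP − Pplat)/V̇ = (30 − 14) / 1 = 16.0/1 = 16.0 cmH2O·s/L.
C = Vt/(Pplat − PEEP) = 445.0 / (14 − 5) = 445.0/9.0 = 49.444 mL/cmH2O.
τ = R × C = 16.0 × 0.04944 L/cmH2O = 0.791 s.
Fraction remaining = e^(−Te/τ) = e^(−1.29/0.791) = 0.1958.
Trapped volume = 445.0 × 0.1958 = 87.131 mL.

87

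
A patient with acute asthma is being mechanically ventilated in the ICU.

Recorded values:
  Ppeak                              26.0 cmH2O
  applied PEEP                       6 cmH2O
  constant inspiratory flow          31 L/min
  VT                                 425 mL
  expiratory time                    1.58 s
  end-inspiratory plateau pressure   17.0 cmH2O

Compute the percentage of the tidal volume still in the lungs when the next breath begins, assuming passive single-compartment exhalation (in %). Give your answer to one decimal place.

9.6

Flow: 31 L/min ÷ 60 = 0.5167 L/s.
R = (PIP − Pplat)/V̇ = (26.0 − 17.0) / 0.5167 = 9.0/0.5167 = 17.418 cmH2O·s/L.
C = Vt/(Pplat − PEEP) = 425.0 / (17.0 − 6) = 425.0/11.0 = 38.636 mL/cmH2O.
τ = R × C = 17.418 × 0.03864 L/cmH2O = 0.673 s.
Fraction remaining at end-expiration = e^(−Te/τ) = e^(−1.58/0.673) = 0.09559 → 9.559%.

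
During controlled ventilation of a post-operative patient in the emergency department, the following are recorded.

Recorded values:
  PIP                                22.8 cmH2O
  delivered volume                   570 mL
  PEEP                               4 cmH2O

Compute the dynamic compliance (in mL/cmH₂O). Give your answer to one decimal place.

Dynamic compliance = Vt / (PIP − PEEP) = 570 / (22.8 − 4) = 570 / 18.8 = 30.319 mL/cmH2O.

30.3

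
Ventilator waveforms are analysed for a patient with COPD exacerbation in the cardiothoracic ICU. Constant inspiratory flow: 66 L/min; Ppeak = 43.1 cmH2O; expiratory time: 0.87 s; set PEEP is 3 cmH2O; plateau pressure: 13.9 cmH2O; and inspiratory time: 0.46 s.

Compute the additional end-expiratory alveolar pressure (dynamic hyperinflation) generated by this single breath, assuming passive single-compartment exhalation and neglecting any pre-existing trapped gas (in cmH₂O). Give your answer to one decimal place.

Flow: 66 L/min ÷ 60 = 1.1 L/s.
Vt = flow × Ti = 1.1 L/s × 0.46 s × 1000 mL/L = 506.0 mL.
R = (PIP − Pplat)/V̇ = (43.1 − 13.9) / 1.1 = 29.2/1.1 = 26.545 cmH2O·s/L.
C = Vt/(Pplat − PEEP) = 506.0 / (13.9 − 3) = 506.0/10.9 = 46.422 mL/cmH2O.
τ = R × C = 26.545 × 0.04642 L/cmH2O = 1.232 s.
Fraction remaining = e^(−Te/τ) = e^(−0.87/1.232) = 0.4935; trapped volume = 506.0 × 0.4935 = 249.71 mL.
Additional alveolar pressure from trapping ≈ V_trapped / C = 249.71 / 46.422 = 5.379 cmH2O.

5.4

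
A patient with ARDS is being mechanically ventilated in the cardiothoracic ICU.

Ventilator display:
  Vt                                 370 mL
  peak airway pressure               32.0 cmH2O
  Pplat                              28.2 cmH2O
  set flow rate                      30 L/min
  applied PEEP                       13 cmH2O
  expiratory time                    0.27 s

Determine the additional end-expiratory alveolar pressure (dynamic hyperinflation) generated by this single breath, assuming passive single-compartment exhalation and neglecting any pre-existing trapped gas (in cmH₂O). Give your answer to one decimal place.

3.5

Flow: 30 L/min ÷ 60 = 0.5 L/s.
R = (PIP − Pplat)/V̇ = (32.0 − 28.2) / 0.5 = 3.8/0.5 = 7.6 cmH2O·s/L.
C = Vt/(Pplat − PEEP) = 370.0 / (28.2 − 13) = 370.0/15.2 = 24.342 mL/cmH2O.
τ = R × C = 7.6 × 0.02434 L/cmH2O = 0.185 s.
Fraction remaining = e^(−Te/τ) = e^(−0.27/0.185) = 0.2324; trapped volume = 370.0 × 0.2324 = 85.988 mL.
Additional alveolar pressure from trapping ≈ V_trapped / C = 85.988 / 24.342 = 3.532 cmH2O.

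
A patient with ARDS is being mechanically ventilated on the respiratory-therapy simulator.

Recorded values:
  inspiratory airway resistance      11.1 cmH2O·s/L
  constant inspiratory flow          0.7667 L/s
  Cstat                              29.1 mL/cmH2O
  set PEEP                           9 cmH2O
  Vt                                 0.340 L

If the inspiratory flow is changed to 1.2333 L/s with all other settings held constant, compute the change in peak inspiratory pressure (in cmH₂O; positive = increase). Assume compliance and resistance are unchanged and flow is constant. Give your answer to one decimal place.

5.2

PIP = Vt/C + R·V̇ + PEEP (constant-flow equation of motion).
Only the resistive term changes: ΔPIP = R × ΔV̇ = 11.1 × (1.2333 − 0.7667) = 11.1 × 0.4666 = 5.179 cmH2O.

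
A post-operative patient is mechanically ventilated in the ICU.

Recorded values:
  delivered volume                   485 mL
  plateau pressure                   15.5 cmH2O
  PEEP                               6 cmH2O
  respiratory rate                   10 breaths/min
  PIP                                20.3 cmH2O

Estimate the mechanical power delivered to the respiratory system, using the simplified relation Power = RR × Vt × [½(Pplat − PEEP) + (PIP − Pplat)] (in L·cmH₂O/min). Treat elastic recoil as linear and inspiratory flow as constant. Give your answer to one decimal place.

46.3

Per-breath work = Vt × [½(Pplat−PEEP) + (PIP−Pplat)] = 0.485 × [0.5×9.5 + 4.8] = 0.485 × 9.55 = 4.632 L·cmH2O.
Power = 10 × 4.632 = 46.32 L·cmH2O/min.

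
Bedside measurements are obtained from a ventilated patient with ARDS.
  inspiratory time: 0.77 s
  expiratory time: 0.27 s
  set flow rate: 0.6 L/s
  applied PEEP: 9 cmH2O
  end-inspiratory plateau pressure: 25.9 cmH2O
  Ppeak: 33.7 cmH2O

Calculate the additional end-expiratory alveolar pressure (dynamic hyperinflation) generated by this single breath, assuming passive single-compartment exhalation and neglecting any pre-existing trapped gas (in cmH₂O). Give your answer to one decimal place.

Vt = flow × Ti = 0.6 L/s × 0.77 s × 1000 mL/L = 462.0 mL.
R = (PIP − Pplat)/V̇ = (33.7 − 25.9) / 0.6 = 7.8/0.6 = 13.0 cmH2O·s/L.
C = Vt/(Pplat − PEEP) = 462.0 / (25.9 − 9) = 462.0/16.9 = 27.337 mL/cmH2O.
τ = R × C = 13.0 × 0.02734 L/cmH2O = 0.3554 s.
Fraction remaining = e^(−Te/τ) = e^(−0.27/0.3554) = 0.4678; trapped volume = 462.0 × 0.4678 = 216.12 mL.
Additional alveolar pressure from trapping ≈ V_trapped / C = 216.12 / 27.337 = 7.906 cmH2O.

7.9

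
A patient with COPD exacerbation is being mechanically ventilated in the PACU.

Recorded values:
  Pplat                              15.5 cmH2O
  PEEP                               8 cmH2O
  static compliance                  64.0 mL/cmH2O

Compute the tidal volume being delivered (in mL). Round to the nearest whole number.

Vt = Cstat × (Pplat − PEEP) = 64.0 × (15.5 − 8) = 64.0 × 7.5 = 480.0 mL.

480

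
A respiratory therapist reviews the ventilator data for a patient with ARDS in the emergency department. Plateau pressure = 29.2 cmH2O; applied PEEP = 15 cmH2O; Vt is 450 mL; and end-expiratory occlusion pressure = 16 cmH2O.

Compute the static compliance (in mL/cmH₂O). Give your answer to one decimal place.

End-expiratory occlusion gives total PEEP = 16 cmH2O (intrinsic PEEP = 16 − 15 = 1). Use total PEEP for the elastic gradient.
Cstat = Vt / (Pplat − PEEPtotal) = 450 / (29.2 − 16) = 450 / 13.2 = 34.091 mL/cmH2O.

34.1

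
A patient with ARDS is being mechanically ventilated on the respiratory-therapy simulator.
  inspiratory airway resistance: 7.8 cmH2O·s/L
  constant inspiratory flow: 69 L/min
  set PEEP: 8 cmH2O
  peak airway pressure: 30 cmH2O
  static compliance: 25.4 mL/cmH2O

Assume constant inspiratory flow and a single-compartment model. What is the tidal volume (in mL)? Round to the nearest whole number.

331

Flow: 69 L/min ÷ 60 = 1.15 L/s.
Equation of motion (constant flow): PIP = Vt/C + R·V̇ + PEEP.
Vt/C = PIP − R·V̇ − PEEP = 30 − 8.97 − 8 = 13.03 cmH2O.
Vt = C × 13.03 = 25.4 × 13.03 = 330.96 mL.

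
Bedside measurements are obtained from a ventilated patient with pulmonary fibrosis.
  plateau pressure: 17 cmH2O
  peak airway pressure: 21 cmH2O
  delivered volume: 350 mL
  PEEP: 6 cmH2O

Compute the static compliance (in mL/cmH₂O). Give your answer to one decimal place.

31.8

Cstat = Vt / (Pplat − PEEP) = 350 / (17 − 6) = 350 / 11.0 = 31.818 mL/cmH2O.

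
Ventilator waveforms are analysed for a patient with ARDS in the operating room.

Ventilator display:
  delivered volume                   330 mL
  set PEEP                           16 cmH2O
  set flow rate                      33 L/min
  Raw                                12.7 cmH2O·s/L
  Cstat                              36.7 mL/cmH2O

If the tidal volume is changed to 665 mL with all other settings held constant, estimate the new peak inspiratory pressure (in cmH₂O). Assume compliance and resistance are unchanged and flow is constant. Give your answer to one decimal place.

41.1

Flow: 33 L/min ÷ 60 = 0.55 L/s.
PIP = Vt/C + R·V̇ + PEEP (constant-flow equation of motion).
Only the elastic term changes: ΔPIP = ΔVt / C = (665 − 330) / 36.7 = 9.128 cmH2O.
Original PIP = 330/36.7 + 12.7×0.55 + 16 = 31.977 cmH2O; new PIP = 31.977 + (9.128) = 41.105 cmH2O.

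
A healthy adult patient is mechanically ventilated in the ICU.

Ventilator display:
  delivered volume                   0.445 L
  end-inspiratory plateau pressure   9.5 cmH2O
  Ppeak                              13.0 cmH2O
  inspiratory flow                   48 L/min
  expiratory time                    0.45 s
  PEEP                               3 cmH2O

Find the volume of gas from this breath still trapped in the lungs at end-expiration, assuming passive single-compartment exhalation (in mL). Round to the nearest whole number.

Flow: 48 L/min ÷ 60 = 0.8 L/s.
R = (PIP − Pplat)/V̇ = (13.0 − 9.5) / 0.8 = 3.5/0.8 = 4.375 cmH2O·s/L.
C = Vt/(Pplat − PEEP) = 445.0 / (9.5 − 3) = 445.0/6.5 = 68.462 mL/cmH2O.
τ = R × C = 4.375 × 0.06846 L/cmH2O = 0.2995 s.
Fraction remaining = e^(−Te/τ) = e^(−0.45/0.2995) = 0.2226.
Trapped volume = 445.0 × 0.2226 = 99.057 mL.

99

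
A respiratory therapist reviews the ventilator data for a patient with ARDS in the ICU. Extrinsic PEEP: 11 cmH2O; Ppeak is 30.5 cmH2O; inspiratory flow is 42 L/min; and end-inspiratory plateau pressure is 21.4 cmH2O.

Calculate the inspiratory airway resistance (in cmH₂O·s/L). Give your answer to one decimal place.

Flow: 42 L/min ÷ 60 = 0.7 L/s.
Raw = (PIP − Pplat) / flow = (30.5 − 21.4) / 0.7 = 9.1 / 0.7 = 13.0 cmH2O·s/L.

13.0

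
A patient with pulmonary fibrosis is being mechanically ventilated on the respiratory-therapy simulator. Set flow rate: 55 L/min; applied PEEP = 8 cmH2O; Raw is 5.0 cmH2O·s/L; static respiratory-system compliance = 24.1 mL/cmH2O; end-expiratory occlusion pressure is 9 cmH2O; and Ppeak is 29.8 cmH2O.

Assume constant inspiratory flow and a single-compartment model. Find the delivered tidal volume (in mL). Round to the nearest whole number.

391

Flow: 55 L/min ÷ 60 = 0.9167 L/s.
Total PEEP = 9 cmH2O (set 8 + intrinsic 1); this is the baseline alveolar pressure.
Equation of motion (constant flow): PIP = Vt/C + R·V̇ + PEEP.
Vt/C = PIP − R·V̇ − PEEP = 29.8 − 4.584 − 9 = 16.216 cmH2O.
Vt = C × 16.216 = 24.1 × 16.216 = 390.81 mL.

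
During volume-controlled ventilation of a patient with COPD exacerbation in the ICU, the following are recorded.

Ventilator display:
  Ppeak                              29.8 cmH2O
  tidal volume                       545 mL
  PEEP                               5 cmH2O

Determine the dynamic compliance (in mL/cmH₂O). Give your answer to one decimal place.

22.0

Dynamic compliance = Vt / (PIP − PEEP) = 545 / (29.8 − 5) = 545 / 24.8 = 21.976 mL/cmH2O.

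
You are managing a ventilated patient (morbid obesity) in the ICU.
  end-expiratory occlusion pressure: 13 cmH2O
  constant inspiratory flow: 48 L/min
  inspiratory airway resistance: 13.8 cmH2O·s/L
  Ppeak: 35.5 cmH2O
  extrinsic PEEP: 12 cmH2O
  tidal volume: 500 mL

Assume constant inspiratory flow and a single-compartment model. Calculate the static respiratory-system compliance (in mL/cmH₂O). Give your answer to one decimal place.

43.6

Flow: 48 L/min ÷ 60 = 0.8 L/s.
Total PEEP = 13 cmH2O (set 12 + intrinsic 1); this is the baseline alveolar pressure.
Equation of motion (constant flow): PIP = Vt/C + R·V̇ + PEEP.
Vt/C = PIP − R·V̇ − PEEP = 35.5 − 13.8×0.8 − 13 = 35.5 − 11.04 − 13 = 11.46 cmH2O.
C = Vt / 11.46 = 500 / 11.46 = 43.63 mL/cmH2O.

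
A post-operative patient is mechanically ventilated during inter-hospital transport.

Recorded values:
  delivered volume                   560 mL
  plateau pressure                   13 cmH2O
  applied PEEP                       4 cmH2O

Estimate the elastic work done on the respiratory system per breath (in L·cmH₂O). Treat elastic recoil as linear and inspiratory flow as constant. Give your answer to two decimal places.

2.52

Elastic work ≈ ½ × (Pplat − PEEP) × Vt = 0.5 × (13 − 4) × 0.560 L = 0.5 × 9.0 × 0.560 = 2.52 L·cmH2O.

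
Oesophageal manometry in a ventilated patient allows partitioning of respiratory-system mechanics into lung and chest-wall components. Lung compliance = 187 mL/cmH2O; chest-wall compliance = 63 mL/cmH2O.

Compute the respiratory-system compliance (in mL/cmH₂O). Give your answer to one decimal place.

Lung and chest wall are elastances in series: 1/Crs = 1/CL + 1/Ccw.
1/Crs = 1/187 + 1/63 = 0.02122.
Crs = 47.125 mL/cmH2O.

47.1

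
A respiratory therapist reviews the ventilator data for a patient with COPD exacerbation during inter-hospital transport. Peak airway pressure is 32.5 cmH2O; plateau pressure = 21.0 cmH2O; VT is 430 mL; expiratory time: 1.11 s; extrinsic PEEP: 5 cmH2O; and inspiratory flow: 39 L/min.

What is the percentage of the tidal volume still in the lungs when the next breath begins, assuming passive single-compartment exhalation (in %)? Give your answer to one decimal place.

9.7

Flow: 39 L/min ÷ 60 = 0.65 L/s.
R = (PIP − Pplat)/V̇ = (32.5 − 21.0) / 0.65 = 11.5/0.65 = 17.692 cmH2O·s/L.
C = Vt/(Pplat − PEEP) = 430.0 / (21.0 − 5) = 430.0/16.0 = 26.875 mL/cmH2O.
τ = R × C = 17.692 × 0.02688 L/cmH2O = 0.4756 s.
Fraction remaining at end-expiration = e^(−Te/τ) = e^(−1.11/0.4756) = 0.09692 → 9.692%.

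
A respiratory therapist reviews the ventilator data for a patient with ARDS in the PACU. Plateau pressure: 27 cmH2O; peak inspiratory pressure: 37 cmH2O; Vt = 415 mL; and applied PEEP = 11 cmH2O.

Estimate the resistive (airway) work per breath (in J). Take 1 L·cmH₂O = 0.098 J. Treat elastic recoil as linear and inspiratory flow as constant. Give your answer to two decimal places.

0.41

With constant inspiratory flow the resistive pressure is constant at PIP − Pplat = 37 − 27 = 10.0 cmH2O, so resistive work = 10.0 × 0.415 = 4.15 L·cmH2O.
× 0.098 J/(L·cmH2O) → 0.4067 J.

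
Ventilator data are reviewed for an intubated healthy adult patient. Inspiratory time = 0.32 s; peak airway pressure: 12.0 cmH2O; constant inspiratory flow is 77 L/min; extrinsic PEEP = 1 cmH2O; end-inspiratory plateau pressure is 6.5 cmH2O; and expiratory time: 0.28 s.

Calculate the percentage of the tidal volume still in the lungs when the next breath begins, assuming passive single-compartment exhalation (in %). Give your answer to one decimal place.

Flow: 77 L/min ÷ 60 = 1.2833 L/s.
Vt = flow × Ti = 1.2833 L/s × 0.32 s × 1000 mL/L = 410.66 mL.
R = (PIP − Pplat)/V̇ = (12.0 − 6.5) / 1.2833 = 5.5/1.2833 = 4.286 cmH2O·s/L.
C = Vt/(Pplat − PEEP) = 410.66 / (6.5 − 1) = 410.66/5.5 = 74.665 mL/cmH2O.
τ = R × C = 4.286 × 0.07467 L/cmH2O = 0.32 s.
Fraction remaining at end-expiration = e^(−Te/τ) = e^(−0.28/0.32) = 0.4169 → 41.69%.

41.7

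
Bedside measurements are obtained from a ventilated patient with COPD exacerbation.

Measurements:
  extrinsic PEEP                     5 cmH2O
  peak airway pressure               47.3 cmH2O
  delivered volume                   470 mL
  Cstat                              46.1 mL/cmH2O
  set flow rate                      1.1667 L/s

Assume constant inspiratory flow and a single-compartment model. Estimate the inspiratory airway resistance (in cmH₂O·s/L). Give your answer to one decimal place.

Equation of motion (constant flow): PIP = Vt/C + R·V̇ + PEEP.
R·V̇ = PIP − Vt/C − PEEP = 47.3 − 470/46.1 − 5 = 47.3 − 10.195 − 5 = 32.105 cmH2O.
R = 32.105 / 1.1667 = 27.518 cmH2O·s/L.

27.5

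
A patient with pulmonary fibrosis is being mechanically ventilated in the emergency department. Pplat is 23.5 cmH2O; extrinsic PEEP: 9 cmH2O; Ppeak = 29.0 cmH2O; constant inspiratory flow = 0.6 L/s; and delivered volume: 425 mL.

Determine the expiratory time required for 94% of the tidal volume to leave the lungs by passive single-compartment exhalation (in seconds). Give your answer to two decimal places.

0.76

R = (PIP − Pplat)/V̇ = (29.0 − 23.5) / 0.6 = 5.5/0.6 = 9.167 cmH2O·s/L.
C = Vt/(Pplat − PEEP) = 425.0 / (23.5 − 9) = 425.0/14.5 = 29.31 mL/cmH2O.
τ = R × C = 9.167 × 0.02931 L/cmH2O = 0.2687 s.
t = −τ·ln(1 − 0.94) = −0.2687·ln(0.06) = 0.756 s.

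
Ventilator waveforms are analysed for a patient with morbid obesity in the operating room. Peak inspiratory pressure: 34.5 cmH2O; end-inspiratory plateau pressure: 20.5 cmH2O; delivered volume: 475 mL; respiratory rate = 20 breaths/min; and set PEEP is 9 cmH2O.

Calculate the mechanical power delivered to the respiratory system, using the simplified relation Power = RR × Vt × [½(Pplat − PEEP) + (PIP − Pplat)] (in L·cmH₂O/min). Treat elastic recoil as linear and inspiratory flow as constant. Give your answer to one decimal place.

187.6

Per-breath work = Vt × [½(Pplat−PEEP) + (PIP−Pplat)] = 0.475 × [0.5×11.5 + 14.0] = 0.475 × 19.75 = 9.381 L·cmH2O.
Power = 20 × 9.381 = 187.62 L·cmH2O/min.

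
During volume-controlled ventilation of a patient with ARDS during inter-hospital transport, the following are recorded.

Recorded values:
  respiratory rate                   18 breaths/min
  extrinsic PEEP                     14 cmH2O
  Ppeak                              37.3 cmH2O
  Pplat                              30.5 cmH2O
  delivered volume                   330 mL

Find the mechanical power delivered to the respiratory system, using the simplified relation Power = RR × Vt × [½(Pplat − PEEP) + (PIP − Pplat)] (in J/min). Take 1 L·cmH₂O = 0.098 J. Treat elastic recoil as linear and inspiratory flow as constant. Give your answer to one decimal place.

Per-breath work = Vt × [½(Pplat−PEEP) + (PIP−Pplat)] = 0.330 × [0.5×16.5 + 6.8] = 0.330 × 15.05 = 4.967 L·cmH2O.
Power = 18 × 4.967 = 89.406 L·cmH2O/min.
× 0.098 J/(L·cmH2O) → 8.762 J/min.

8.8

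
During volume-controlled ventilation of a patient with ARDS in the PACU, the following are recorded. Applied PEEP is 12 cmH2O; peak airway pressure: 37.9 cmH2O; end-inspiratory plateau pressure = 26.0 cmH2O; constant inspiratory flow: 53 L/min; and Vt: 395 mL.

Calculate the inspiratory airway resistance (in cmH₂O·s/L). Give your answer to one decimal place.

13.5

Flow: 53 L/min ÷ 60 = 0.8833 L/s.
Raw = (PIP − Pplat) / flow = (37.9 − 26.0) / 0.8833 = 11.9 / 0.8833 = 13.472 cmH2O·s/L.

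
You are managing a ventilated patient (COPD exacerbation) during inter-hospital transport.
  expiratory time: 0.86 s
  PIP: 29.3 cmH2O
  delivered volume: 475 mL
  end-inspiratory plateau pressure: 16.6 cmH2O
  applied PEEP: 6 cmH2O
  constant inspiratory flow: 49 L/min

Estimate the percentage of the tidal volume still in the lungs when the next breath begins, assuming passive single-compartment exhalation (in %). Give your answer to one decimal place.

Flow: 49 L/min ÷ 60 = 0.8167 L/s.
R = (PIP − Pplat)/V̇ = (29.3 − 16.6) / 0.8167 = 12.7/0.8167 = 15.55 cmH2O·s/L.
C = Vt/(Pplat − PEEP) = 475.0 / (16.6 − 6) = 475.0/10.6 = 44.811 mL/cmH2O.
τ = R × C = 15.55 × 0.04481 L/cmH2O = 0.6968 s.
Fraction remaining at end-expiration = e^(−Te/τ) = e^(−0.86/0.6968) = 0.2911 → 29.11%.

29.1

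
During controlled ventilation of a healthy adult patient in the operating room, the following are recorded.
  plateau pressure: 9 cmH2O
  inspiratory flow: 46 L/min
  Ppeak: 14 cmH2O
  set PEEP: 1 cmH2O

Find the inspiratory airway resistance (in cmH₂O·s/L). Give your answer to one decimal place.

Flow: 46 L/min ÷ 60 = 0.7667 L/s.
Raw = (PIP − Pplat) / flow = (14 − 9) / 0.7667 = 5.0 / 0.7667 = 6.521 cmH2O·s/L.

6.5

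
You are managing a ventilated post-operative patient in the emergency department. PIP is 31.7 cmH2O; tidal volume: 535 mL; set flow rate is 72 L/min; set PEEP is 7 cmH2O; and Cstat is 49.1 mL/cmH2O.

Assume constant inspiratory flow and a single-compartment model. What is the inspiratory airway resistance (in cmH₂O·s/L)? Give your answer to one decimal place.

11.5

Flow: 72 L/min ÷ 60 = 1.2 L/s.
Equation of motion (constant flow): PIP = Vt/C + R·V̇ + PEEP.
R·V̇ = PIP − Vt/C − PEEP = 31.7 − 535/49.1 − 7 = 31.7 − 10.896 − 7 = 13.804 cmH2O.
R = 13.804 / 1.2 = 11.503 cmH2O·s/L.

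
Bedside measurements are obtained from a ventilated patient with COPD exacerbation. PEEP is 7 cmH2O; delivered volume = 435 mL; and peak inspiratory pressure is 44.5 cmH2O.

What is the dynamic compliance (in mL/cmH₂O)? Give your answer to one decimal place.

11.6

Dynamic compliance = Vt / (PIP − PEEP) = 435 / (44.5 − 7) = 435 / 37.5 = 11.6 mL/cmH2O.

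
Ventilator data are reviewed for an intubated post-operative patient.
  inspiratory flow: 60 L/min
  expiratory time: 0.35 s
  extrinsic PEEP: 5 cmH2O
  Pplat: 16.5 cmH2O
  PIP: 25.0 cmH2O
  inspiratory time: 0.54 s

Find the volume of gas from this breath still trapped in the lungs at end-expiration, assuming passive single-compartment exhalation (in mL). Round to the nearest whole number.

225

Flow: 60 L/min ÷ 60 = 1 L/s.
Vt = flow × Ti = 1 L/s × 0.54 s × 1000 mL/L = 540.0 mL.
R = (PIP − Pplat)/V̇ = (25.0 − 16.5) / 1 = 8.5/1 = 8.5 cmH2O·s/L.
C = Vt/(Pplat − PEEP) = 540.0 / (16.5 − 5) = 540.0/11.5 = 46.957 mL/cmH2O.
τ = R × C = 8.5 × 0.04696 L/cmH2O = 0.3992 s.
Fraction remaining = e^(−Te/τ) = e^(−0.35/0.3992) = 0.4161.
Trapped volume = 540.0 × 0.4161 = 224.69 mL.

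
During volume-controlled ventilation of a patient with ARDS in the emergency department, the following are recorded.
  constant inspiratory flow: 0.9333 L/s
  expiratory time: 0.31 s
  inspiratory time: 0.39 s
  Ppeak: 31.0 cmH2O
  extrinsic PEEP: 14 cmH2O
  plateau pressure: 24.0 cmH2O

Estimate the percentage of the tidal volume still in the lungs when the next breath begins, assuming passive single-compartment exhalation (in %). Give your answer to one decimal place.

32.1

Vt = flow × Ti = 0.9333 L/s × 0.39 s × 1000 mL/L = 363.99 mL.
R = (PIP − Pplat)/V̇ = (31.0 − 24.0) / 0.9333 = 7.0/0.9333 = 7.5 cmH2O·s/L.
C = Vt/(Pplat − PEEP) = 363.99 / (24.0 − 14) = 363.99/10.0 = 36.399 mL/cmH2O.
τ = R × C = 7.5 × 0.0364 L/cmH2O = 0.273 s.
Fraction remaining at end-expiration = e^(−Te/τ) = e^(−0.31/0.273) = 0.3213 → 32.13%.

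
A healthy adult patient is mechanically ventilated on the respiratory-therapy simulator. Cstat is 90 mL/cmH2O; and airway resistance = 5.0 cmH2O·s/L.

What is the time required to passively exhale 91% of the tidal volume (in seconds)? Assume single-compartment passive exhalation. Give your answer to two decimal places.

1.08

τ = R × C = 5.0 × 90 mL/cmH2O = 5.0 × 0.090 L/cmH2O = 0.45 s.
Exhaled fraction f = 1 − e^(−t/τ) → t = −τ·ln(1 − f) = −0.45·ln(0.09) = 1.084 s.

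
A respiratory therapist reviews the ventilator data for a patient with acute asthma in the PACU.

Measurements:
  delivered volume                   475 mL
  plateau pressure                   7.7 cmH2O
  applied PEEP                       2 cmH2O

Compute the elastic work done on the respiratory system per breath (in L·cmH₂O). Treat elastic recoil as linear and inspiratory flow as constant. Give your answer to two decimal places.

Elastic work ≈ ½ × (Pplat − PEEP) × Vt = 0.5 × (7.7 − 2) × 0.475 L = 0.5 × 5.7 × 0.475 = 1.354 L·cmH2O.

1.35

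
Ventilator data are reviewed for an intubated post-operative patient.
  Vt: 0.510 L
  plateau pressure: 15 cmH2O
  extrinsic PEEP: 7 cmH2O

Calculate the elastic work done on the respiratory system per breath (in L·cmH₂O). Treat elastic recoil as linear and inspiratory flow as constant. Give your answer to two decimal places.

2.04

Elastic work ≈ ½ × (Pplat − PEEP) × Vt = 0.5 × (15 − 7) × 0.510 L = 0.5 × 8.0 × 0.510 = 2.04 L·cmH2O.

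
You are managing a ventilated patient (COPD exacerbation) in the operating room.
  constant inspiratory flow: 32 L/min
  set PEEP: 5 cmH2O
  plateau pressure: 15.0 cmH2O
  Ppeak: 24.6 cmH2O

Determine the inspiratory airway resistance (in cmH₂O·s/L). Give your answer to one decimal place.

18.0

Flow: 32 L/min ÷ 60 = 0.5333 L/s.
Raw = (PIP − Pplat) / flow = (24.6 − 15.0) / 0.5333 = 9.6 / 0.5333 = 18.001 cmH2O·s/L.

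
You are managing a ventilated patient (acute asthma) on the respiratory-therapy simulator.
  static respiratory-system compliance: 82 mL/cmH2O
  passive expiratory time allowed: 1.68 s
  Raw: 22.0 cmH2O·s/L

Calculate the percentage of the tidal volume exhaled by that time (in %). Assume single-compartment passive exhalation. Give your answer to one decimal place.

τ = R × C = 22.0 × 82 mL/cmH2O = 22.0 × 0.082 L/cmH2O = 1.804 s.
Passive exhalation: V(t)/V₀ = e^(−t/τ) = e^(−1.68/1.804) = 0.3941.
Fraction exhaled = 1 − 0.3941 = 0.6059 → 60.59%.

60.6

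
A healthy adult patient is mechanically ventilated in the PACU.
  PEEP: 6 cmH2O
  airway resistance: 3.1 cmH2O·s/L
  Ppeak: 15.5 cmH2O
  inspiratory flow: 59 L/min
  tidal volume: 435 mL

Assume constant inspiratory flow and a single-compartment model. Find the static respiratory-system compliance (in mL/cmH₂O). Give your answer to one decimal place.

67.4

Flow: 59 L/min ÷ 60 = 0.9833 L/s.
Equation of motion (constant flow): PIP = Vt/C + R·V̇ + PEEP.
Vt/C = PIP − R·V̇ − PEEP = 15.5 − 3.1×0.9833 − 6 = 15.5 − 3.048 − 6 = 6.452 cmH2O.
C = Vt / 6.452 = 435 / 6.452 = 67.421 mL/cmH2O.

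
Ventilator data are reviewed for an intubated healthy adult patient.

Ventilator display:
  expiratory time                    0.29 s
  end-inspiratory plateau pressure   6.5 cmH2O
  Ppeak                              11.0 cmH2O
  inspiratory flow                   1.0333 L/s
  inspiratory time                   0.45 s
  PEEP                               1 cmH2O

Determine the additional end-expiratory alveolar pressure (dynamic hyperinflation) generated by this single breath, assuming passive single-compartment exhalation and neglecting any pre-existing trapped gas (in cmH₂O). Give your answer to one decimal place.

2.5

Vt = flow × Ti = 1.0333 L/s × 0.45 s × 1000 mL/L = 464.99 mL.
R = (PIP − Pplat)/V̇ = (11.0 − 6.5) / 1.0333 = 4.5/1.0333 = 4.355 cmH2O·s/L.
C = Vt/(Pplat − PEEP) = 464.99 / (6.5 − 1) = 464.99/5.5 = 84.544 mL/cmH2O.
τ = R × C = 4.355 × 0.08454 L/cmH2O = 0.3682 s.
Fraction remaining = e^(−Te/τ) = e^(−0.29/0.3682) = 0.4549; trapped volume = 464.99 × 0.4549 = 211.52 mL.
Additional alveolar pressure from trapping ≈ V_trapped / C = 211.52 / 84.544 = 2.502 cmH2O.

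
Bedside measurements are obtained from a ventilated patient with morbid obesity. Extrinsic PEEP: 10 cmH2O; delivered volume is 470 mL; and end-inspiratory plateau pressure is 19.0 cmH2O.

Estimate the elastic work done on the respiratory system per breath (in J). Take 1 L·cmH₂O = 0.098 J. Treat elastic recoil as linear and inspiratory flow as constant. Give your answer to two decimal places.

0.21

Elastic work ≈ ½ × (Pplat − PEEP) × Vt = 0.5 × (19.0 − 10) × 0.470 L = 0.5 × 9.0 × 0.470 = 2.115 L·cmH2O.
× 0.098 J/(L·cmH2O) → 0.2073 J.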